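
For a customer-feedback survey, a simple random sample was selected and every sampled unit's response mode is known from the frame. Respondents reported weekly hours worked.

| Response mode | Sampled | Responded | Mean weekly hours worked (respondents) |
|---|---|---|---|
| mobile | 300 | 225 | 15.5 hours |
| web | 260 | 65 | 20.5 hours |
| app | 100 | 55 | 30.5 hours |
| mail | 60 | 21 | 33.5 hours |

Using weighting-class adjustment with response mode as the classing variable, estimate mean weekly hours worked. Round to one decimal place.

Class response rates: mobile 225/300 = 75%, web 65/260 = 25%, app 55/100 = 55%, mail 21/60 = 35%.
Each respondent's weight = sampled/responded in their class; summing within a class gives n_sampled, so:
  mobile: 300 × 15.5 = 4650
  web: 260 × 20.5 = 5330
  app: 100 × 30.5 = 3050
  mail: 60 × 33.5 = 2010
Adjusted estimate = 15,040 / 720 = 20.8889 → 20.9.

20.9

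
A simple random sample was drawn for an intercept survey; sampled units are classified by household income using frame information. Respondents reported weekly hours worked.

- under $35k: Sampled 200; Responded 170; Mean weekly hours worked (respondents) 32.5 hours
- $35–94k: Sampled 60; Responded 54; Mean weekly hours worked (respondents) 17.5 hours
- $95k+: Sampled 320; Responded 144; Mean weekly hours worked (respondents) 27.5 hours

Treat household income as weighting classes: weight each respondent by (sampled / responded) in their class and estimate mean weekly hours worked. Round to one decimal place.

28.2

Class response rates: under $35k 170/200 = 85%, $35–94k 54/60 = 90%, $95k+ 144/320 = 45%.
Weighting each respondent by the inverse class response rate inflates each class back to its sampled size, so the class weight is n_sampled:
  under $35k: 200 × 32.5 = 6500
  $35–94k: 60 × 17.5 = 1050
  $95k+: 320 × 27.5 = 8800
Adjusted estimate = 16,350 / 580 = 28.1897 → 28.2.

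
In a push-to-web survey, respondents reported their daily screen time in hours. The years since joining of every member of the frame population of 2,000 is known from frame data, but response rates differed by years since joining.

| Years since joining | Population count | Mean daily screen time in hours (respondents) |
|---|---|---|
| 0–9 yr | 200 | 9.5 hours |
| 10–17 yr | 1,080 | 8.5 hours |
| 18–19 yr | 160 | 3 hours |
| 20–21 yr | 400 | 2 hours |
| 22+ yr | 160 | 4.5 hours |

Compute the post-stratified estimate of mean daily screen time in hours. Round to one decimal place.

6.5

Each cell contributes population-share × respondent value:
  0–9 yr: (200/2,000) × 9.5 = 0.95
  10–17 yr: (1,080/2,000) × 8.5 = 4.59
  18–19 yr: (160/2,000) × 3 = 0.24
  20–21 yr: (400/2,000) × 2 = 0.4
  22+ yr: (160/2,000) × 4.5 = 0.36
Post-stratified estimate = 6.54 → 6.5.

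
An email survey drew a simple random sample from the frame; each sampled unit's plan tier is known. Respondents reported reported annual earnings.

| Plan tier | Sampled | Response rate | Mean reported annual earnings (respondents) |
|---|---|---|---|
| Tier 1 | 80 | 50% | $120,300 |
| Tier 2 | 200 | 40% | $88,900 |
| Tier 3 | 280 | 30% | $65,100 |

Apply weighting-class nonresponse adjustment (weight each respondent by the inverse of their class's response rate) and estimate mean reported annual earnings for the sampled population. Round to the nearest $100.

With weight = n_sampled/n_responded per class, the weighted class total is n_sampled:
  Tier 1: 80 × 120,300 = 9,624,000
  Tier 2: 200 × 88,900 = 17,780,000
  Tier 3: 280 × 65,100 = 18,228,000
Adjusted estimate = 45,632,000 / 560 = 81485.7 → $81,500.

$81,500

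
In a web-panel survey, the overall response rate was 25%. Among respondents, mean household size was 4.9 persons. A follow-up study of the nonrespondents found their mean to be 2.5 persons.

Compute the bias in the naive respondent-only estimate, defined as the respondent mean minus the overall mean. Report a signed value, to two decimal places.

Nonresponse fraction = 1 − 0.25 = 0.75.
Bias = (nonresponse fraction) × (respondent mean − nonrespondent mean)
     = 0.75 × (4.9 − 2.5) = 0.75 × 2.4 = 1.8.

+1.80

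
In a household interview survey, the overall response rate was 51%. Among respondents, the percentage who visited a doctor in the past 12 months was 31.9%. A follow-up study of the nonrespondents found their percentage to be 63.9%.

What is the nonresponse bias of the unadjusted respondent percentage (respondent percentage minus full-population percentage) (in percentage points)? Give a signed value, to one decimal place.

-15.7 percentage points

Nonresponse fraction = 1 − 0.51 = 0.49.
Bias = (nonresponse fraction) × (respondent percentage − nonrespondent percentage)
     = 0.49 × (31.9 − 63.9) = 0.49 × -32 = -15.68.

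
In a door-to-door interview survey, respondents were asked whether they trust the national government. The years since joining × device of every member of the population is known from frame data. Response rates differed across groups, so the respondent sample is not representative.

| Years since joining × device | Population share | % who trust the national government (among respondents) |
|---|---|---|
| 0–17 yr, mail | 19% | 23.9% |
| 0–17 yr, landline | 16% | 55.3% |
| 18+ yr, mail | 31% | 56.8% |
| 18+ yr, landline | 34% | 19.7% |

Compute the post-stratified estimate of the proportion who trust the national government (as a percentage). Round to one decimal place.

37.7%

Post-stratification weights by population share, not respondent share:
  0–17 yr, mail: 0.19 × 23.9 = 4.541
  0–17 yr, landline: 0.16 × 55.3 = 8.848
  18+ yr, mail: 0.31 × 56.8 = 17.608
  18+ yr, landline: 0.34 × 19.7 = 6.698
Post-stratified estimate = 37.695 → 37.7%.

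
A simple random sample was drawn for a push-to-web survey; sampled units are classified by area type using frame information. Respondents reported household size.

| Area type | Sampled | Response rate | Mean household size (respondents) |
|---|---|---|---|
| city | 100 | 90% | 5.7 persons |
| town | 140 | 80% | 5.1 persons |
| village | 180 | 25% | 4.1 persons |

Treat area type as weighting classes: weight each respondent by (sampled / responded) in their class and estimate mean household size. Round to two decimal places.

4.81

With weight = n_sampled/n_responded per class, the weighted class total is n_sampled:
  city: 100 × 5.7 = 570
  town: 140 × 5.1 = 714
  village: 180 × 4.1 = 738
Adjusted estimate = 2022 / 420 = 4.81429 → 4.81.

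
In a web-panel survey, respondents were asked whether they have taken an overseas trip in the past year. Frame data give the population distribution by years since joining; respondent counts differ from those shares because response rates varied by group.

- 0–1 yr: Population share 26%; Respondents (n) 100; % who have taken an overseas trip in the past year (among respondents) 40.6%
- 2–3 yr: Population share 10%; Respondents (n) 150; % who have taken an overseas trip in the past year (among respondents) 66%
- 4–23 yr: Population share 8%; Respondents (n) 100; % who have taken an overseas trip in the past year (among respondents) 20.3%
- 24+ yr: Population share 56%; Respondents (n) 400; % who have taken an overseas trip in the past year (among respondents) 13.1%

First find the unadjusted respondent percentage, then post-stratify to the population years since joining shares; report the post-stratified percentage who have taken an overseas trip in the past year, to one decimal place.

Without adjustment, the pooled respondent share is:
  (100/750)×40.6 + (150/750)×66 + (100/750)×20.3 + (400/750)×13.1 = 28.3067%
Post-stratifying to population shares instead:
  0.26×40.6 + 0.1×66 + 0.08×20.3 + 0.56×13.1 = 26.116%

26.1%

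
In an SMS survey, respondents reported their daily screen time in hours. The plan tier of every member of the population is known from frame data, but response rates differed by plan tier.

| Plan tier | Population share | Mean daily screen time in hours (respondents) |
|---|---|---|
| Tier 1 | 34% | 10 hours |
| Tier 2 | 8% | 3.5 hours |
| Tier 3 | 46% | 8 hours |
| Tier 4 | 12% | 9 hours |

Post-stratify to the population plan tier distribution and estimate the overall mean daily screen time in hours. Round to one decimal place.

Weight each group's respondent value by its population share:
  Tier 1: 0.34 × 10 = 3.4
  Tier 2: 0.08 × 3.5 = 0.28
  Tier 3: 0.46 × 8 = 3.68
  Tier 4: 0.12 × 9 = 1.08
Post-stratified estimate = 8.44 → 8.4.

8.4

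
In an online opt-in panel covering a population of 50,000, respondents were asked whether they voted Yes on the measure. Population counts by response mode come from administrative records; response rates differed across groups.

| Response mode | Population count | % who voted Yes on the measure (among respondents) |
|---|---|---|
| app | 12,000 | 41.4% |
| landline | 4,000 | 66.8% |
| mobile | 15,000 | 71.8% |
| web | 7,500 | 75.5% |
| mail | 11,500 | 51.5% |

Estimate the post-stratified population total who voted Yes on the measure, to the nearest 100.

30,000

Apply each group's respondent rate to its population count:
  app: 12,000 × 41.4% = 4968
  landline: 4,000 × 66.8% = 2672
  mobile: 15,000 × 71.8% = 10,770
  web: 7,500 × 75.5% = 5662.5
  mail: 11,500 × 51.5% = 5922.5
Estimated total = 29,995 → 30,000.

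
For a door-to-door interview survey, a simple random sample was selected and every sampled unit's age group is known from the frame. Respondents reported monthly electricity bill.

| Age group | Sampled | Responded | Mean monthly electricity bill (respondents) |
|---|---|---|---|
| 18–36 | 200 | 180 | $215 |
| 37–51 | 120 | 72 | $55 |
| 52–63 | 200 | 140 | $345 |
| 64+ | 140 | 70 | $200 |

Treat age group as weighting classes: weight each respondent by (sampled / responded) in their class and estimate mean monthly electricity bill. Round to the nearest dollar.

$222

Class response rates: 18–36 180/200 = 90%, 37–51 72/120 = 60%, 52–63 140/200 = 70%, 64+ 70/140 = 50%.
Weighting each respondent by the inverse class response rate inflates each class back to its sampled size, so the class weight is n_sampled:
  18–36: 200 × 215 = 43,000
  37–51: 120 × 55 = 6600
  52–63: 200 × 345 = 69,000
  64+: 140 × 200 = 28,000
Adjusted estimate = 146,600 / 660 = 222.121 → $222.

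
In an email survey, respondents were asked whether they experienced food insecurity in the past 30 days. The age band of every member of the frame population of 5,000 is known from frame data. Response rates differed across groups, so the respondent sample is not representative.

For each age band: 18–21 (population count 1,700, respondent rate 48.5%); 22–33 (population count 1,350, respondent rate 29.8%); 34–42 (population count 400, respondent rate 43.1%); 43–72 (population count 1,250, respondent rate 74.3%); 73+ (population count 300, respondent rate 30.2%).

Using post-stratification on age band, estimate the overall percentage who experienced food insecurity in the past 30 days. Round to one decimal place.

Each cell contributes population-share × respondent value:
  18–21: (1,700/5,000) × 48.5 = 16.49
  22–33: (1,350/5,000) × 29.8 = 8.046
  34–42: (400/5,000) × 43.1 = 3.448
  43–72: (1,250/5,000) × 74.3 = 18.575
  73+: (300/5,000) × 30.2 = 1.812
Post-stratified estimate = 48.371 → 48.4%.

48.4%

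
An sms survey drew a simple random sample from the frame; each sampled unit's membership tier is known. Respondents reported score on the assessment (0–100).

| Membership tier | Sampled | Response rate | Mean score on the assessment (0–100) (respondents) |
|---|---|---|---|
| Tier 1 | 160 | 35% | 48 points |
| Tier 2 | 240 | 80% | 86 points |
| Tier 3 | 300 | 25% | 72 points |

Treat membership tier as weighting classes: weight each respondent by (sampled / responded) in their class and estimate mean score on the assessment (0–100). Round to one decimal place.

71.3

Weighting each respondent by the inverse class response rate inflates each class back to its sampled size, so the class weight is n_sampled:
  Tier 1: 160 × 48 = 7680
  Tier 2: 240 × 86 = 20,640
  Tier 3: 300 × 72 = 21,600
Adjusted estimate = 49,920 / 700 = 71.3143 → 71.3.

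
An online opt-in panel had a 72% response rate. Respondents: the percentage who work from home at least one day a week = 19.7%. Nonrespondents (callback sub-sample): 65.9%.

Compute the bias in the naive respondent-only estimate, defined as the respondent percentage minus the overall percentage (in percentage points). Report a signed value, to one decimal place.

-12.9 percentage points

Nonresponse fraction = 1 − 0.72 = 0.28.
Bias = (nonresponse fraction) × (respondent percentage − nonrespondent percentage)
     = 0.28 × (19.7 − 65.9) = 0.28 × -46.2 = -12.936.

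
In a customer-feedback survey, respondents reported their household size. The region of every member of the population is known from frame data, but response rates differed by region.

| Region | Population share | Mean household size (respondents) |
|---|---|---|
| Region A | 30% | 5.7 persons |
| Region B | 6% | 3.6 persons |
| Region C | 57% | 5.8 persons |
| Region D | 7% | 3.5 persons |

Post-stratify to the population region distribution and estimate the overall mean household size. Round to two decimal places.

5.48

Weight each group's respondent value by its population share:
  Region A: 0.3 × 5.7 = 1.71
  Region B: 0.06 × 3.6 = 0.216
  Region C: 0.57 × 5.8 = 3.306
  Region D: 0.07 × 3.5 = 0.245
Post-stratified estimate = 5.477 → 5.48.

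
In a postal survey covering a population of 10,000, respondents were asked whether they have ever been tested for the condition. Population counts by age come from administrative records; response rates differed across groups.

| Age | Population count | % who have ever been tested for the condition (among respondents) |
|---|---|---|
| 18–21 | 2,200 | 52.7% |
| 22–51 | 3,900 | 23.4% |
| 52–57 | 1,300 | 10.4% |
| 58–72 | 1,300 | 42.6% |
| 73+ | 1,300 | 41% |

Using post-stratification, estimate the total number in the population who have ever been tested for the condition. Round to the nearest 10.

3,290

Apply each group's respondent rate to its population count:
  18–21: 2,200 × 52.7% = 1159.4
  22–51: 3,900 × 23.4% = 912.6
  52–57: 1,300 × 10.4% = 135.2
  58–72: 1,300 × 42.6% = 553.8
  73+: 1,300 × 41% = 533
Estimated total = 3294 → 3,290.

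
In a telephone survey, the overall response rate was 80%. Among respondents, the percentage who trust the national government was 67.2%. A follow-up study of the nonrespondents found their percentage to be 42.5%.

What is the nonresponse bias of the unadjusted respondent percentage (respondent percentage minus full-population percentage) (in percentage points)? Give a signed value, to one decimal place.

+4.9 percentage points

Nonresponse fraction = 1 − 0.8 = 0.2.
Bias = (nonresponse fraction) × (respondent percentage − nonrespondent percentage)
     = 0.2 × (67.2 − 42.5) = 0.2 × 24.7 = 4.94.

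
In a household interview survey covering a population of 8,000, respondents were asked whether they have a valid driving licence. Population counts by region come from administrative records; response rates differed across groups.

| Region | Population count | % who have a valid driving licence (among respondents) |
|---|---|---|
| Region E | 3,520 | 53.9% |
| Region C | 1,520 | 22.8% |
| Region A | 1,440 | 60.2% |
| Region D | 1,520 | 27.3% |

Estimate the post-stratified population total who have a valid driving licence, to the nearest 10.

Apply each group's respondent rate to its population count:
  Region E: 3,520 × 53.9% = 1897.28
  Region C: 1,520 × 22.8% = 346.56
  Region A: 1,440 × 60.2% = 866.88
  Region D: 1,520 × 27.3% = 414.96
Estimated total = 3525.68 → 3,530.

3,530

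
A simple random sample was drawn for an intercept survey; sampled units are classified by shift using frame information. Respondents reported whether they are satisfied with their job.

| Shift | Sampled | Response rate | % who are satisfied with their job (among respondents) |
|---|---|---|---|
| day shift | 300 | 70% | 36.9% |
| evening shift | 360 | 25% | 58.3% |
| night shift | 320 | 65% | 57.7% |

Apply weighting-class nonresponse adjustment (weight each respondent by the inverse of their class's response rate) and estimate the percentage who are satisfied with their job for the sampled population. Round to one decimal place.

51.6%

Each respondent's weight = sampled/responded in their class; summing within a class gives n_sampled, so:
  day shift: 300 × 36.9 = 11,070
  evening shift: 360 × 58.3 = 20,988
  night shift: 320 × 57.7 = 18,464
Adjusted estimate = 50,522 / 980 = 51.5531 → 51.6%.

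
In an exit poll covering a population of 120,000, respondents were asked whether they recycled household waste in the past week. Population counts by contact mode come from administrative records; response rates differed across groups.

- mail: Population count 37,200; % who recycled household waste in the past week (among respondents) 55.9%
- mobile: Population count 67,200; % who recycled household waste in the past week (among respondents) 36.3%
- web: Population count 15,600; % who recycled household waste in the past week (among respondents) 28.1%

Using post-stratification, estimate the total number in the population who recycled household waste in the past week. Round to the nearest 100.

Estimated count per cell = population count × respondent percentage:
  mail: 37,200 × 55.9% = 20794.8
  mobile: 67,200 × 36.3% = 24393.6
  web: 15,600 × 28.1% = 4383.6
Estimated total = 49,572 → 49,600.

49,600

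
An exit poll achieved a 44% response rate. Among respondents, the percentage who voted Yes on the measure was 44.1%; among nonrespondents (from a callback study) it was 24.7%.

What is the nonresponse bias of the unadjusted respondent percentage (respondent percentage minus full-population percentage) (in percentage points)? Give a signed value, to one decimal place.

Nonresponse fraction = 1 − 0.44 = 0.56.
Bias = (nonresponse fraction) × (respondent percentage − nonrespondent percentage)
     = 0.56 × (44.1 − 24.7) = 0.56 × 19.4 = 10.864.

+10.9 percentage points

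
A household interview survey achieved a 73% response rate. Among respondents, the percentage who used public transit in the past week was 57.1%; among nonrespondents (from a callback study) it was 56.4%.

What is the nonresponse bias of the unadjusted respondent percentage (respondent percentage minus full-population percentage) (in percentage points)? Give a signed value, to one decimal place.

+0.2 percentage points

Nonresponse fraction = 1 − 0.73 = 0.27.
Bias = (nonresponse fraction) × (respondent percentage − nonrespondent percentage)
     = 0.27 × (57.1 − 56.4) = 0.27 × 0.7 = 0.189.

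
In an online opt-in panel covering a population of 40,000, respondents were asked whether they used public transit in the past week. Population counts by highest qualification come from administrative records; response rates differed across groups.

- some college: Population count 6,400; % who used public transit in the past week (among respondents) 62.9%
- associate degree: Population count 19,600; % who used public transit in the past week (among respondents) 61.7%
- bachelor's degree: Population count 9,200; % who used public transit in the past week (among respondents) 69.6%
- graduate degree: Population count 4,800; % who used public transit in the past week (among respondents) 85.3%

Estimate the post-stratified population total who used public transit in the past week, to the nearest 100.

26,600

Estimated count per cell = population count × respondent percentage:
  some college: 6,400 × 62.9% = 4025.6
  associate degree: 19,600 × 61.7% = 12093.2
  bachelor's degree: 9,200 × 69.6% = 6403.2
  graduate degree: 4,800 × 85.3% = 4094.4
Estimated total = 26616.4 → 26,600.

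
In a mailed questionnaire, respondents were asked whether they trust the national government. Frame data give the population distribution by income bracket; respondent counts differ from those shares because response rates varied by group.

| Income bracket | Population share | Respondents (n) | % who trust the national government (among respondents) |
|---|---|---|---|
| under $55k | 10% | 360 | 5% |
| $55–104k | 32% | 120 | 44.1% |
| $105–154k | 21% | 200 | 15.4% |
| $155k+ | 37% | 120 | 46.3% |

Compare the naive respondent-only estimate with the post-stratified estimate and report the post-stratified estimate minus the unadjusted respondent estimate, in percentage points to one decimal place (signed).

+15.3 percentage points

Unadjusted (pooled respondent) estimate weights by respondent counts:
  (360/800)×5 + (120/800)×44.1 + (200/800)×15.4 + (120/800)×46.3 = 19.66%
Post-stratifying to population shares instead:
  0.1×5 + 0.32×44.1 + 0.21×15.4 + 0.37×46.3 = 34.977%
Difference = 34.977 − 19.66 = 15.317 pp.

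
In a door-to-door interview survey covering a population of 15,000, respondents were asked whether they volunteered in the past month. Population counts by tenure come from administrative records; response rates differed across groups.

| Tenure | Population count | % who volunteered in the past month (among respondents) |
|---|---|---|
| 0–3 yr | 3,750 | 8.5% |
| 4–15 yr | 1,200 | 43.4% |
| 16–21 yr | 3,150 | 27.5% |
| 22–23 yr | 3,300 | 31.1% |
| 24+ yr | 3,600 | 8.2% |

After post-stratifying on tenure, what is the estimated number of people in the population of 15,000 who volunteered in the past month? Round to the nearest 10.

Each cell contributes its population count × the respondent rate:
  0–3 yr: 3,750 × 8.5% = 318.75
  4–15 yr: 1,200 × 43.4% = 520.8
  16–21 yr: 3,150 × 27.5% = 866.25
  22–23 yr: 3,300 × 31.1% = 1026.3
  24+ yr: 3,600 × 8.2% = 295.2
Estimated total = 3027.3 → 3,030.

3,030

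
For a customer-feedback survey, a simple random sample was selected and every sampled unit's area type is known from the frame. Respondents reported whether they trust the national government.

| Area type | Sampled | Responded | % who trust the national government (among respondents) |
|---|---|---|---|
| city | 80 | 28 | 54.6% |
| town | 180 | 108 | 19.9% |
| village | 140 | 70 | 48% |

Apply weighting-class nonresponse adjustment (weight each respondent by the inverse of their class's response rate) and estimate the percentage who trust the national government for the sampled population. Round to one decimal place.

Class response rates: city 28/80 = 35%, town 108/180 = 60%, village 70/140 = 50%.
Each respondent's weight = sampled/responded in their class; summing within a class gives n_sampled, so:
  city: 80 × 54.6 = 4368
  town: 180 × 19.9 = 3582
  village: 140 × 48 = 6720
Adjusted estimate = 14,670 / 400 = 36.675 → 36.7%.

36.7%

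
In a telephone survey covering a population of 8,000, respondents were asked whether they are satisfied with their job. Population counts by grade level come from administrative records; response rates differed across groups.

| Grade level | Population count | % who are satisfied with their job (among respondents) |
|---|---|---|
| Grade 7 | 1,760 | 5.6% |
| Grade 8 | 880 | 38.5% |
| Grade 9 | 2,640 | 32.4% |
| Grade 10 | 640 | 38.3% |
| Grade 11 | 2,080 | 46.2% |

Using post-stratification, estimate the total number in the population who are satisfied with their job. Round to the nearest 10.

2,500

Estimated count per cell = population count × respondent percentage:
  Grade 7: 1,760 × 5.6% = 98.56
  Grade 8: 880 × 38.5% = 338.8
  Grade 9: 2,640 × 32.4% = 855.36
  Grade 10: 640 × 38.3% = 245.12
  Grade 11: 2,080 × 46.2% = 960.96
Estimated total = 2498.8 → 2,500.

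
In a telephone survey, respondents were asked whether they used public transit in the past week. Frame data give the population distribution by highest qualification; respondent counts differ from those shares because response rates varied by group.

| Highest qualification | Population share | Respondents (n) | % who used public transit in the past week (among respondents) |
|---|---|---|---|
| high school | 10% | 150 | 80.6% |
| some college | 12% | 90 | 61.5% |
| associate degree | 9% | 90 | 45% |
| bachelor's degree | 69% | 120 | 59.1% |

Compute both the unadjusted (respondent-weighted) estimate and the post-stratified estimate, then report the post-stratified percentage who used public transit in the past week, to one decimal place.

60.3%

Naive respondent-only estimate (weights = respondent counts):
  (150/450)×80.6 + (90/450)×61.5 + (90/450)×45 + (120/450)×59.1 = 63.9267%
Post-stratifying to population shares instead:
  0.1×80.6 + 0.12×61.5 + 0.09×45 + 0.69×59.1 = 60.269%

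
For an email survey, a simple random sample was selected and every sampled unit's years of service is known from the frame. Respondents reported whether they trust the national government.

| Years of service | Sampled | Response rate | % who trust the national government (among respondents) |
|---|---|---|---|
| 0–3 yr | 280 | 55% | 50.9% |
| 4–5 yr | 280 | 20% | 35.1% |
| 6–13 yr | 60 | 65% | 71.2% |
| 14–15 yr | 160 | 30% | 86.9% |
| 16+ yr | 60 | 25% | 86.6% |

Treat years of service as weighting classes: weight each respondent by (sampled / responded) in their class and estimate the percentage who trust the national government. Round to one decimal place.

56.5%

With weight = n_sampled/n_responded per class, the weighted class total is n_sampled:
  0–3 yr: 280 × 50.9 = 14,252
  4–5 yr: 280 × 35.1 = 9828
  6–13 yr: 60 × 71.2 = 4272
  14–15 yr: 160 × 86.9 = 13,904
  16+ yr: 60 × 86.6 = 5196
Adjusted estimate = 47,452 / 840 = 56.4905 → 56.5%.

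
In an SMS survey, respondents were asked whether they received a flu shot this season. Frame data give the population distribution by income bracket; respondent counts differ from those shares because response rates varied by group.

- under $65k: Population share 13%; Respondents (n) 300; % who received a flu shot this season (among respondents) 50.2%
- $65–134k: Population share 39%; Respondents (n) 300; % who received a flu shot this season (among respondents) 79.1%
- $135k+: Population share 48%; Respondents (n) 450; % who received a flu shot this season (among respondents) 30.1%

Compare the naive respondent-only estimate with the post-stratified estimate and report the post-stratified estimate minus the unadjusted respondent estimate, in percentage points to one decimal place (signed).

Without adjustment, the pooled respondent share is:
  (300/1050)×50.2 + (300/1050)×79.1 + (450/1050)×30.1 = 49.8429%
Post-stratifying to population shares instead:
  0.13×50.2 + 0.39×79.1 + 0.48×30.1 = 51.823%
Difference = 51.823 − 49.8429 = 1.9801 pp.

+2.0 percentage points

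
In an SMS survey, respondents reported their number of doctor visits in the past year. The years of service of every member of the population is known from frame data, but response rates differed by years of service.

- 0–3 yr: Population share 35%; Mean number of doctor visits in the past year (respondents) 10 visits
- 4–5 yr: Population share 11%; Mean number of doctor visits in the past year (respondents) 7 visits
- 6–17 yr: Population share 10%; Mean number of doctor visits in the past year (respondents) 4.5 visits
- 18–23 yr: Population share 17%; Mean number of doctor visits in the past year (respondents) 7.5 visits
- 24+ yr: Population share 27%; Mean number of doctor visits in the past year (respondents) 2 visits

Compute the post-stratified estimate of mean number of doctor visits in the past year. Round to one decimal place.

6.5

Post-stratification weights by population share, not respondent share:
  0–3 yr: 0.35 × 10 = 3.5
  4–5 yr: 0.11 × 7 = 0.77
  6–17 yr: 0.1 × 4.5 = 0.45
  18–23 yr: 0.17 × 7.5 = 1.275
  24+ yr: 0.27 × 2 = 0.54
Post-stratified estimate = 6.535 → 6.5.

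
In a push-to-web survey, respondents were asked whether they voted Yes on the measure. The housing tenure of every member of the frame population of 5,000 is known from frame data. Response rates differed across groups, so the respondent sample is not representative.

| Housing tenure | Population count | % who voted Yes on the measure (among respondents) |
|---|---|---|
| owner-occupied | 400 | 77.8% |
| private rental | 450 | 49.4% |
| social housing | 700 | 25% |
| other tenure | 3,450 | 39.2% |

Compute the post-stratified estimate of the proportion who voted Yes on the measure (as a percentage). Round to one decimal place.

41.2%

Each cell contributes population-share × respondent value:
  owner-occupied: (400/5,000) × 77.8 = 6.224
  private rental: (450/5,000) × 49.4 = 4.446
  social housing: (700/5,000) × 25 = 3.5
  other tenure: (3,450/5,000) × 39.2 = 27.048
Post-stratified estimate = 41.218 → 41.2%.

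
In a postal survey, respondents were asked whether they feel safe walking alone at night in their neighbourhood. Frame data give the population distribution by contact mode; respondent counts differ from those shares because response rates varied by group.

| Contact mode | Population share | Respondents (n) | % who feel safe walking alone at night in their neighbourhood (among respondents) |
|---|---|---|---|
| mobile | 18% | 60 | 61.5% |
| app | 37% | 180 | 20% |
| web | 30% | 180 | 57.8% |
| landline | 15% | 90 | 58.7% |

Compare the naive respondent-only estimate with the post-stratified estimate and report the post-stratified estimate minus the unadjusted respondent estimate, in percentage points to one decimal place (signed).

-0.4 percentage points

Naive respondent-only estimate (weights = respondent counts):
  (60/510)×61.5 + (180/510)×20 + (180/510)×57.8 + (90/510)×58.7 = 45.0529%
Post-stratified estimate weights by population shares:
  0.18×61.5 + 0.37×20 + 0.3×57.8 + 0.15×58.7 = 44.615%
Difference = 44.615 − 45.0529 = -0.4379 pp.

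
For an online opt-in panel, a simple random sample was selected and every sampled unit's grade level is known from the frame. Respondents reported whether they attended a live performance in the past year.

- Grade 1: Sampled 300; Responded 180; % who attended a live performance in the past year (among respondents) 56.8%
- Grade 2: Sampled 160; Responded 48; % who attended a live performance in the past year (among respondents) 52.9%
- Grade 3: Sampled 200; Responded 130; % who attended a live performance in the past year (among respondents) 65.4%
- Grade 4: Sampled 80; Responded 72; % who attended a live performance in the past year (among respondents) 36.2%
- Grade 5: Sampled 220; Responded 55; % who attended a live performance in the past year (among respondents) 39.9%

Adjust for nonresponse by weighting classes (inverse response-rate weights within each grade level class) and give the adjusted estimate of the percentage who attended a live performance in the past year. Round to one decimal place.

Response rates by class: Grade 1 180/300 = 60%, Grade 2 48/160 = 30%, Grade 3 130/200 = 65%, Grade 4 72/80 = 90%, Grade 5 55/220 = 25%.
Each respondent's weight = sampled/responded in their class; summing within a class gives n_sampled, so:
  Grade 1: 300 × 56.8 = 17,040
  Grade 2: 160 × 52.9 = 8464
  Grade 3: 200 × 65.4 = 13080
  Grade 4: 80 × 36.2 = 2896
  Grade 5: 220 × 39.9 = 8778
Adjusted estimate = 50,258 / 960 = 52.3521 → 52.4%.

52.4%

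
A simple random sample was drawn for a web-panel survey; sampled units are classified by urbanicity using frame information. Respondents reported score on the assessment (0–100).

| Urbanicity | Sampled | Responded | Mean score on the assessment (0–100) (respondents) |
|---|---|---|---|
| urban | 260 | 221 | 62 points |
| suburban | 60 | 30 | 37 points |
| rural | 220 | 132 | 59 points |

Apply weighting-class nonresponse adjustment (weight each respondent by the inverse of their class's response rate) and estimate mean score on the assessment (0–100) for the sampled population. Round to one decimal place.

58.0

Class response rates: urban 221/260 = 85%, suburban 30/60 = 50%, rural 132/220 = 60%.
Each respondent's weight = sampled/responded in their class; summing within a class gives n_sampled, so:
  urban: 260 × 62 = 16,120
  suburban: 60 × 37 = 2220
  rural: 220 × 59 = 12,980
Adjusted estimate = 31,320 / 540 = 58 → 58.0.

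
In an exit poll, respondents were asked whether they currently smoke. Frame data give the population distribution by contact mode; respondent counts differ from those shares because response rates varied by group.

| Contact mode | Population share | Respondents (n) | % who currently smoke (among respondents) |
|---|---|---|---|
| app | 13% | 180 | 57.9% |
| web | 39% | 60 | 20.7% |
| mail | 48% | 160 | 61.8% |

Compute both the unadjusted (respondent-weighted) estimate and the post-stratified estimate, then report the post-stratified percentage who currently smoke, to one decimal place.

Naive respondent-only estimate (weights = respondent counts):
  (180/400)×57.9 + (60/400)×20.7 + (160/400)×61.8 = 53.88%
Reweighting by population contact mode shares:
  0.13×57.9 + 0.39×20.7 + 0.48×61.8 = 45.264%

45.3%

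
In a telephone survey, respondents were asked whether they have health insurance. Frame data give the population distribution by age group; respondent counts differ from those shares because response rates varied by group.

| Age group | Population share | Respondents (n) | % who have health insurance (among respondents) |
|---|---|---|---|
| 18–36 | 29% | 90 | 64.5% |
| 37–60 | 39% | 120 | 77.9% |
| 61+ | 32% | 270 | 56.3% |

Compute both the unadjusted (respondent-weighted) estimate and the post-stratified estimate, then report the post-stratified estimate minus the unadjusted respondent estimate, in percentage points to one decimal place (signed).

Unadjusted (pooled respondent) estimate weights by respondent counts:
  (90/480)×64.5 + (120/480)×77.9 + (270/480)×56.3 = 63.2375%
Reweighting by population age group shares:
  0.29×64.5 + 0.39×77.9 + 0.32×56.3 = 67.102%
Difference = 67.102 − 63.2375 = 3.8645 pp.

+3.9 percentage points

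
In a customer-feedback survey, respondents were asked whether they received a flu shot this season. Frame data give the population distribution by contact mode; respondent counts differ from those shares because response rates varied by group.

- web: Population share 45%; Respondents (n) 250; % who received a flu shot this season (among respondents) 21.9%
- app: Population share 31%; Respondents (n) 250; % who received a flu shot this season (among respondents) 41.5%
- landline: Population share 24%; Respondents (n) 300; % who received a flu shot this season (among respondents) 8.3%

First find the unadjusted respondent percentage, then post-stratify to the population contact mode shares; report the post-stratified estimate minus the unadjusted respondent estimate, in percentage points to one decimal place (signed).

+1.8 percentage points

Naive respondent-only estimate (weights = respondent counts):
  (250/800)×21.9 + (250/800)×41.5 + (300/800)×8.3 = 22.925%
Post-stratifying to population shares instead:
  0.45×21.9 + 0.31×41.5 + 0.24×8.3 = 24.712%
Difference = 24.712 − 22.925 = 1.787 pp.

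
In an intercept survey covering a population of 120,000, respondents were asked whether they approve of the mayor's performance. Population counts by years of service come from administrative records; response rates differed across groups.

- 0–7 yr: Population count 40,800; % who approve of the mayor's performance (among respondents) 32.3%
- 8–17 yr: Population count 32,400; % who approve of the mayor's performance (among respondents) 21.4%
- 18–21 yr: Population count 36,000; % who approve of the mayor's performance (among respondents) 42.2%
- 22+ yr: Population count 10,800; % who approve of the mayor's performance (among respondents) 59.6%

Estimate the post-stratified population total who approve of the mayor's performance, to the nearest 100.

41,700

Each cell contributes its population count × the respondent rate:
  0–7 yr: 40,800 × 32.3% = 13178.4
  8–17 yr: 32,400 × 21.4% = 6933.6
  18–21 yr: 36,000 × 42.2% = 15,192
  22+ yr: 10,800 × 59.6% = 6436.8
Estimated total = 41740.8 → 41,700.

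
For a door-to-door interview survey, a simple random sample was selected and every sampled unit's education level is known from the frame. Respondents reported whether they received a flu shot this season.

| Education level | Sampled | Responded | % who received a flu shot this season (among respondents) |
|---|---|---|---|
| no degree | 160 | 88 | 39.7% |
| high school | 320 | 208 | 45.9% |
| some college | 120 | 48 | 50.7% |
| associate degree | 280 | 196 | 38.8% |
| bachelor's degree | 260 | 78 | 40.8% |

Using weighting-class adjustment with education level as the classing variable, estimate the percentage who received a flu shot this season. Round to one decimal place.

Class response rates: no degree 88/160 = 55%, high school 208/320 = 65%, some college 48/120 = 40%, associate degree 196/280 = 70%, bachelor's degree 78/260 = 30%.
With weight = n_sampled/n_responded per class, the weighted class total is n_sampled:
  no degree: 160 × 39.7 = 6352
  high school: 320 × 45.9 = 14,688
  some college: 120 × 50.7 = 6084
  associate degree: 280 × 38.8 = 10,864
  bachelor's degree: 260 × 40.8 = 10,608
Adjusted estimate = 48,596 / 1,140 = 42.6281 → 42.6%.

42.6%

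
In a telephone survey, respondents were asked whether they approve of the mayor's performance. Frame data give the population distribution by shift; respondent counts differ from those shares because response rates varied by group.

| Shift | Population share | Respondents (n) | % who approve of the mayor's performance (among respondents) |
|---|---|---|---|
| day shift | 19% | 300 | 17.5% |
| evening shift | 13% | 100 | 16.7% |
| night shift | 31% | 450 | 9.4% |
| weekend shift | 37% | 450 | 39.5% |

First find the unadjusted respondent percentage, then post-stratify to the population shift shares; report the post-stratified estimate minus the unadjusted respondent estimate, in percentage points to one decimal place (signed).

Without adjustment, the pooled respondent share is:
  (300/1300)×17.5 + (100/1300)×16.7 + (450/1300)×9.4 + (450/1300)×39.5 = 22.25%
Post-stratifying to population shares instead:
  0.19×17.5 + 0.13×16.7 + 0.31×9.4 + 0.37×39.5 = 23.025%
Difference = 23.025 − 22.25 = 0.775 pp.

+0.8 percentage points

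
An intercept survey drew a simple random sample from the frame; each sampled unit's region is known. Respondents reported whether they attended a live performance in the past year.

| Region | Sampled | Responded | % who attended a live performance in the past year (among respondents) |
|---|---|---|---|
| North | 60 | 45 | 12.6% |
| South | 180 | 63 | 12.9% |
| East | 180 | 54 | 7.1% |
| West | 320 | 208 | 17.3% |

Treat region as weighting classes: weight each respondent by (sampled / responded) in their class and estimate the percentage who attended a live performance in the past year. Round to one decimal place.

Response rates by class: North 45/60 = 75%, South 63/180 = 35%, East 54/180 = 30%, West 208/320 = 65%.
Inverse-response-rate weighting restores each class to its sampled count, so class totals weight by n_sampled:
  North: 60 × 12.6 = 756
  South: 180 × 12.9 = 2322
  East: 180 × 7.1 = 1278
  West: 320 × 17.3 = 5536
Adjusted estimate = 9892 / 740 = 13.3676 → 13.4%.

13.4%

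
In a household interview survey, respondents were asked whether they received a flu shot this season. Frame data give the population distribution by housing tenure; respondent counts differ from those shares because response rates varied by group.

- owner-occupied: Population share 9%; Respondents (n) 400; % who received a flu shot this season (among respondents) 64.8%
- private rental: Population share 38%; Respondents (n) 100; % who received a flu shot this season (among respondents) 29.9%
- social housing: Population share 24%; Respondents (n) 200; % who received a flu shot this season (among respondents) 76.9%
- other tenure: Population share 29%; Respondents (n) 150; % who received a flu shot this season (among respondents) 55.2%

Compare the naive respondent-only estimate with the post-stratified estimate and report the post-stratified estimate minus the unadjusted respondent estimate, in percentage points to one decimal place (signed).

-10.2 percentage points

Naive respondent-only estimate (weights = respondent counts):
  (400/850)×64.8 + (100/850)×29.9 + (200/850)×76.9 + (150/850)×55.2 = 61.8471%
Reweighting by population housing tenure shares:
  0.09×64.8 + 0.38×29.9 + 0.24×76.9 + 0.29×55.2 = 51.658%
Difference = 51.658 − 61.8471 = -10.1891 pp.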